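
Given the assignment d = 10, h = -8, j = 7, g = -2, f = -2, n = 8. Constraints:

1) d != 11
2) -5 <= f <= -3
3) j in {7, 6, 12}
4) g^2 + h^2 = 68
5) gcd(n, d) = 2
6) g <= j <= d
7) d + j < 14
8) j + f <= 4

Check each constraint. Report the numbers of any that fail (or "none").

1) d = 10, and 10 ≠ 11 — OK.
2) f = -2 is outside [-5, -3] — violated.
3) j = 7 is in {7, 6, 12} — OK.
4) g^2 + h^2 = (-2)^2 + (-8)^2 = 4 + 64 = 68 — OK.
5) gcd(8, 10) = 2 — OK.
6) values -2 <= 7 <= 10 — OK.
7) d + j = 10 + 7 = 17; 17 ≥ 14, bound 14 not met — violated.
8) j + f = 7 + (-2) = 5; 5 > 4, bound 4 not met — violated.

The assignment fails constraints 2, 7, and 8.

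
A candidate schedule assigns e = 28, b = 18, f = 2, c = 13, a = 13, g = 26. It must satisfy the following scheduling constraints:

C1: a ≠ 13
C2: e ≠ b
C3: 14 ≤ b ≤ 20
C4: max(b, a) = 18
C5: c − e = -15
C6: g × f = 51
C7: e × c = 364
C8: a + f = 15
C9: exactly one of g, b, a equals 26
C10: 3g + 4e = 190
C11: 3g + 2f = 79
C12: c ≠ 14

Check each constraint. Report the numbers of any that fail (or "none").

C1: a = 13, but 13 is required to differ  FAIL
C2: e = 28, b = 18; distinct  OK
C3: b = 18 lies in [14, 20]  OK
C4: max(18, 13) = 18  OK
C5: c − e = 13 − 28 = -15  OK
C6: g × f = 26 × 2 = 52, not 51  FAIL
C7: e × c = 28 × 13 = 364  OK
C8: a + f = 13 + 2 = 15  OK
C9: g=26, b=18, a=13; 1 of them equals 26  OK
C10: 3g + 4e = 3(26) + 4(28) = 190  OK
C11: 3g + 2f = 3(26) + 2(2) = 82, not 79  FAIL
C12: c = 13, and 13 ≠ 14  OK

Violated: 1, 6, 11.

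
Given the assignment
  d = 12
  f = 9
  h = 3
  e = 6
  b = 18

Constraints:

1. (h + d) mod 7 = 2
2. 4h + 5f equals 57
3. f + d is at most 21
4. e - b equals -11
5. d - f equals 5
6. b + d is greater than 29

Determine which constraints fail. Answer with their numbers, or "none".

No — constraints 1, 4, and 5 are not satisfied.

1. h + d = 15; 15 mod 7 = 1, not 2  fails
2. 4h + 5f = 4(3) + 5(9) = 57  holds
3. f + d = 9 + 12 = 21; 21 ≤ 21  holds
4. e - b = 6 - 18 = -12, not -11  fails
5. d - f = 12 - 9 = 3, not 5  fails
6. b + d = 18 + 12 = 30; 30 > 29  holds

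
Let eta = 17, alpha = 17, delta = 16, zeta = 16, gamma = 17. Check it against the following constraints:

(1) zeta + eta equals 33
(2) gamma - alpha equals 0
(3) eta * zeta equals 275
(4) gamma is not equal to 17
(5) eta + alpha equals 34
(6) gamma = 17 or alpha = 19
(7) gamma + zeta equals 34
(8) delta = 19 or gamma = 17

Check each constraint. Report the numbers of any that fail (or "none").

Violated: 3, 4, 7.

(1) zeta + eta = 16 + 17 = 33  OK
(2) gamma - alpha = 17 - 17 = 0  OK
(3) eta * zeta = 17 * 16 = 272, not 275  FAIL
(4) gamma = 17, but 17 is required to differ  FAIL
(5) eta + alpha = 17 + 17 = 34  OK
(6) gamma = 17 = 17 (first disjunct)  OK
(7) gamma + zeta = 17 + 16 = 33, not 34  FAIL
(8) delta = 16 ≠ 19, but gamma = 17 = 17 (second disjunct)  OK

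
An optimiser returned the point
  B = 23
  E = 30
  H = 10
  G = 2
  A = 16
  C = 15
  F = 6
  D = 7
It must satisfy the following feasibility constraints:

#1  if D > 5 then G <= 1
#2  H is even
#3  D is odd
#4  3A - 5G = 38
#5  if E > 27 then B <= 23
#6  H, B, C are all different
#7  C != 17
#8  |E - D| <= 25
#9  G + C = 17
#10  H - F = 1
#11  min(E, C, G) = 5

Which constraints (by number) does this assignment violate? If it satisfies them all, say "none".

Constraints 1, 10, and 11 are violated.

#1 D = 7 > 5, so we need G ≤ 1; but G = 2 > 1 — violated.
#2 H = 10 is even — satisfied.
#3 D = 7 is odd — satisfied.
#4 3A - 5G = 3(16) - 5(2) = 38 — satisfied.
#5 E = 30 > 27, so we need B ≤ 23; B = 23 ≤ 23 — satisfied.
#6 values 10, 23, 15 are pairwise distinct — satisfied.
#7 C = 15, and 15 ≠ 17 — satisfied.
#8 |30 - 7| = 23; 23 ≤ 25 — satisfied.
#9 G + C = 2 + 15 = 17 — satisfied.
#10 H - F = 10 - 6 = 4, not 1 — violated.
#11 min(30, 15, 2) = 2, not 5 — violated.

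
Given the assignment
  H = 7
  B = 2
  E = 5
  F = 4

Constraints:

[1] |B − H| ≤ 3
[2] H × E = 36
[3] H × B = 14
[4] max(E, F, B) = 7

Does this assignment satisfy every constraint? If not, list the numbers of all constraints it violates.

The assignment fails constraints 1, 2, 4.

[1] |2 − 7| = 5; 5 > 3, exceeds bound 3  ✘
[2] H × E = 7 × 5 = 35, not 36  ✘
[3] H × B = 7 × 2 = 14  ✔
[4] max(5, 4, 2) = 5, not 7  ✘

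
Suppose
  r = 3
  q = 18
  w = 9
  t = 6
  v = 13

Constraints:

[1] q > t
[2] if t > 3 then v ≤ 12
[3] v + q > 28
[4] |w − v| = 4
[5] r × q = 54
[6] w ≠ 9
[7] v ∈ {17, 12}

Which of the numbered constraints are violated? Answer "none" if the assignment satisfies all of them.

Violated: 2, 6, and 7.

[1] q = 18, t = 6; 18 > 6  OK
[2] t = 6 > 3, so we need v ≤ 12; but v = 13 > 12  FAIL
[3] v + q = 13 + 18 = 31; 31 > 28  OK
[4] |9 − 13| = 4  OK
[5] r × q = 3 × 18 = 54  OK
[6] w = 9, but 9 is required to differ  FAIL
[7] v = 13 is not in {17, 12}  FAIL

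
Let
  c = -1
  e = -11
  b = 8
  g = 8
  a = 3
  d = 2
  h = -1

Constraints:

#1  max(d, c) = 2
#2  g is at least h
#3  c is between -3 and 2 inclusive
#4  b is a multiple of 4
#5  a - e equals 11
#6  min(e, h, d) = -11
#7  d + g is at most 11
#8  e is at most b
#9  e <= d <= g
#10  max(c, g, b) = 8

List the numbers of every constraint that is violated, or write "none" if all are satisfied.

The assignment fails constraint 5.

#1 max(2, -1) = 2  OK
#2 g = 8, h = -1; 8 ≥ -1  OK
#3 c = -1 lies in [-3, 2]  OK
#4 8 / 4 = 2, so 4 divides 8  OK
#5 a - e = 3 - (-11) = 14, not 11  FAIL
#6 min(-11, -1, 2) = -11  OK
#7 d + g = 2 + 8 = 10; 10 ≤ 11  OK
#8 e = -11, b = 8; -11 ≤ 8  OK
#9 values -11 <= 2 <= 8  OK
#10 max(-1, 8, 8) = 8  OK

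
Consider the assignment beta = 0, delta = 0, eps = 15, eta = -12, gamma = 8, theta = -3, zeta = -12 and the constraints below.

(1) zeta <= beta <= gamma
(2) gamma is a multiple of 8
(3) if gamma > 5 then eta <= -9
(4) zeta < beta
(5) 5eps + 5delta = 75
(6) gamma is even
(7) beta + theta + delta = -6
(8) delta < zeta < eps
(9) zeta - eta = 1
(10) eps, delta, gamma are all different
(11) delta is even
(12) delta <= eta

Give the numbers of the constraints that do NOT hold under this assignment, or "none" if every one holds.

Constraints 7, 8, 9, and 12 do not hold.

(1) values -12 <= 0 <= 8  OK
(2) 8 / 8 = 1, so 8 divides 8  OK
(3) gamma = 8 > 5, so we need eta ≤ -9; eta = -12 ≤ -9  OK
(4) zeta = -12, beta = 0; -12 < 0  OK
(5) 5eps + 5delta = 5(15) + 5(0) = 75  OK
(6) gamma = 8 is even  OK
(7) beta + theta + delta = 0 + (-3) + 0 = -3, not -6  FAIL
(8) values 0, -12, 15; delta = 0 is not < zeta = -12  FAIL
(9) zeta - eta = -12 - (-12) = 0, not 1  FAIL
(10) values 15, 0, 8 are pairwise distinct  OK
(11) delta = 0 is even  OK
(12) delta = 0, eta = -12; 0 > -12 (want ≤)  FAIL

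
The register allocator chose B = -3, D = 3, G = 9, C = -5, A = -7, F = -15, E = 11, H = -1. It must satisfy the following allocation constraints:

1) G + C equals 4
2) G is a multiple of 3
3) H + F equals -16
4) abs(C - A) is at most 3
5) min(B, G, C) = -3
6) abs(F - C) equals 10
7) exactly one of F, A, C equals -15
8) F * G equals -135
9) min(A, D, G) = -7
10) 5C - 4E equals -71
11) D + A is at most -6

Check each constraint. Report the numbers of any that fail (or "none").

Violated: 5, 10, and 11.

1) G + C = 9 + (-5) = 4 — OK.
2) 9 / 3 = 3, so 3 divides 9 — OK.
3) H + F = -1 + (-15) = -16 — OK.
4) abs(-5 - (-7)) = 2; 2 ≤ 3 — OK.
5) min(-3, 9, -5) = -5, not -3 — violated.
6) abs(-15 - (-5)) = 10 — OK.
7) F=-15, A=-7, C=-5; 1 of them equals -15 — OK.
8) F * G = -15 * 9 = -135 — OK.
9) min(-7, 3, 9) = -7 — OK.
10) 5C - 4E = 5(-5) - 4(11) = -69, not -71 — violated.
11) D + A = 3 + (-7) = -4; -4 > -6, bound -6 not met — violated.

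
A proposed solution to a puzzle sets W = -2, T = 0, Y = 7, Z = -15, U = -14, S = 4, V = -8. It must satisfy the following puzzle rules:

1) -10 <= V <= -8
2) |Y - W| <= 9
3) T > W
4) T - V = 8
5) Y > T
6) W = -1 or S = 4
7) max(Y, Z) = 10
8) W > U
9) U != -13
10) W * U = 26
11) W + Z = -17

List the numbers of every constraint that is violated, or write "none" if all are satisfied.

1) V = -8 lies in [-10, -8]  ✔
2) |7 - (-2)| = 9; 9 ≤ 9  ✔
3) T = 0, W = -2; 0 > -2  ✔
4) T - V = 0 - (-8) = 8  ✔
5) Y = 7, T = 0; 7 > 0  ✔
6) W = -2 ≠ -1, but S = 4 = 4 (second disjunct)  ✔
7) max(7, -15) = 7, not 10  ✘
8) W = -2, U = -14; -2 > -14  ✔
9) U = -14, and -14 ≠ -13  ✔
10) W * U = -2 * (-14) = 28, not 26  ✘
11) W + Z = -2 + (-15) = -17  ✔

No — constraints 7 and 10 are not satisfied.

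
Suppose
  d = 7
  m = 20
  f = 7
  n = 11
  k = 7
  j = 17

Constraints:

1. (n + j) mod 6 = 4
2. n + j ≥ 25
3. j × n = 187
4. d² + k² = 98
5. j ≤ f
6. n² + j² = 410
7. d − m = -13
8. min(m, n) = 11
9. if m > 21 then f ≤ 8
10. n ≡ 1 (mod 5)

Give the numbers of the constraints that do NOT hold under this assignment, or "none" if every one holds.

1. n + j = 28; 28 mod 6 = 4  ✔
2. n + j = 11 + 17 = 28; 28 ≥ 25  ✔
3. j × n = 17 × 11 = 187  ✔
4. d² + k² = 7² + 7² = 49 + 49 = 98  ✔
5. j = 17, f = 7; 17 > 7 (want ≤)  ✘
6. n² + j² = 11² + 17² = 121 + 289 = 410  ✔
7. d − m = 7 − 20 = -13  ✔
8. min(20, 11) = 11  ✔
9. m = 20, not > 21; antecedent false, conditional vacuously true  ✔
10. 11 mod 5 = 1  ✔

The assignment fails constraint 5.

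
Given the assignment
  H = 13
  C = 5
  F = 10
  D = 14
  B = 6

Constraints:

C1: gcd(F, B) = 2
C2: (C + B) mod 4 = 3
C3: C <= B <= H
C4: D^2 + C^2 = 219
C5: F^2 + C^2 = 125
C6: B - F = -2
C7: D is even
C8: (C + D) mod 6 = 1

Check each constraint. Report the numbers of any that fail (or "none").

C1: gcd(10, 6) = 2 — satisfied.
C2: C + B = 11; 11 mod 4 = 3 — satisfied.
C3: values 5 <= 6 <= 13 — satisfied.
C4: D^2 + C^2 = 14^2 + 5^2 = 196 + 25 = 221, not 219 — violated.
C5: F^2 + C^2 = 10^2 + 5^2 = 100 + 25 = 125 — satisfied.
C6: B - F = 6 - 10 = -4, not -2 — violated.
C7: D = 14 is even — satisfied.
C8: C + D = 19; 19 mod 6 = 1 — satisfied.

Constraints 4, 6 are violated.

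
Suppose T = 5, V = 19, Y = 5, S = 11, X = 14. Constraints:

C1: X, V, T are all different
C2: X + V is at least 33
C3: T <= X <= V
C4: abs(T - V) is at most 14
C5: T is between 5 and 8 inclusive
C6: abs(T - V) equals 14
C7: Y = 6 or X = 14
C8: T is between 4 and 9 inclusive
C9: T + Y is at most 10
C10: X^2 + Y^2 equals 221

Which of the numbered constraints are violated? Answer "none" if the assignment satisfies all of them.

C1: values 14, 19, 5 are pairwise distinct — satisfied.
C2: X + V = 14 + 19 = 33; 33 ≥ 33 — satisfied.
C3: values 5 <= 14 <= 19 — satisfied.
C4: abs(5 - 19) = 14; 14 ≤ 14 — satisfied.
C5: T = 5 lies in [5, 8] — satisfied.
C6: abs(5 - 19) = 14 — satisfied.
C7: Y = 5 ≠ 6, but X = 14 = 14 (second disjunct) — satisfied.
C8: T = 5 lies in [4, 9] — satisfied.
C9: T + Y = 5 + 5 = 10; 10 ≤ 10 — satisfied.
C10: X^2 + Y^2 = 14^2 + 5^2 = 196 + 25 = 221 — satisfied.

All constraints are satisfied.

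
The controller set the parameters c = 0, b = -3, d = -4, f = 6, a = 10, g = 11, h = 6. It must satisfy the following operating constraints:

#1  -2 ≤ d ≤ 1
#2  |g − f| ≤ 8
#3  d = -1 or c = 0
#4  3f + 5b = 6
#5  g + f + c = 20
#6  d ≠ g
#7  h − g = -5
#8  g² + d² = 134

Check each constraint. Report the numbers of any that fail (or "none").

#1 d = -4 is outside [-2, 1] — violated.
#2 |11 − 6| = 5; 5 ≤ 8 — satisfied.
#3 d = -4 ≠ -1, but c = 0 = 0 (second disjunct) — satisfied.
#4 3f + 5b = 3(6) + 5(-3) = 3, not 6 — violated.
#5 g + f + c = 11 + 6 + 0 = 17, not 20 — violated.
#6 d = -4, g = 11; distinct — satisfied.
#7 h − g = 6 − 11 = -5 — satisfied.
#8 g² + d² = 11² + (-4)² = 121 + 16 = 137, not 134 — violated.

The assignment fails constraints 1, 4, 5, and 8.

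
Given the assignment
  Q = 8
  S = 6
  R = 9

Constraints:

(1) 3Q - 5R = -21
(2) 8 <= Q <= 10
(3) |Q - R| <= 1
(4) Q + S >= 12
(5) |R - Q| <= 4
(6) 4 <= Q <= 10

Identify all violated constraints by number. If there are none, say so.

(1) 3Q - 5R = 3(8) - 5(9) = -21 — OK.
(2) Q = 8 lies in [8, 10] — OK.
(3) |8 - 9| = 1; 1 ≤ 1 — OK.
(4) Q + S = 8 + 6 = 14; 14 ≥ 12 — OK.
(5) |9 - 8| = 1; 1 ≤ 4 — OK.
(6) Q = 8 lies in [4, 10] — OK.

All constraints are satisfied.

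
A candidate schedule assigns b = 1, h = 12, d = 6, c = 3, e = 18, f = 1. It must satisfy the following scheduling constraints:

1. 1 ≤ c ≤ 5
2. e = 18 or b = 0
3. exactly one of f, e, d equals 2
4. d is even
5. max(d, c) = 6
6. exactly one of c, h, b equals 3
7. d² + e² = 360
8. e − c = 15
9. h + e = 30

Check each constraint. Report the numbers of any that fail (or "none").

No — constraint 3 is not satisfied.

1. c = 3 lies in [1, 5]  yes
2. e = 18 = 18 (first disjunct)  yes
3. f=1, e=18, d=6; 0 of them equal 2, not exactly one  no
4. d = 6 is even  yes
5. max(6, 3) = 6  yes
6. c=3, h=12, b=1; 1 of them equals 3  yes
7. d² + e² = 6² + 18² = 36 + 324 = 360  yes
8. e − c = 18 − 3 = 15  yes
9. h + e = 12 + 18 = 30  yes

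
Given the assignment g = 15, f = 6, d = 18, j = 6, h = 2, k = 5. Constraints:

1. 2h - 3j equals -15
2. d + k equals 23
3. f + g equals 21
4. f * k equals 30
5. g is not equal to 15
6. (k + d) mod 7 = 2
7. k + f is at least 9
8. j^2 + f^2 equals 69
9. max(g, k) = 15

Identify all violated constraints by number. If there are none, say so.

The assignment fails constraints 1, 5, and 8.

1. 2h - 3j = 2(2) - 3(6) = -14, not -15 — violated.
2. d + k = 18 + 5 = 23 — OK.
3. f + g = 6 + 15 = 21 — OK.
4. f * k = 6 * 5 = 30 — OK.
5. g = 15, but 15 is required to differ — violated.
6. k + d = 23; 23 mod 7 = 2 — OK.
7. k + f = 5 + 6 = 11; 11 ≥ 9 — OK.
8. j^2 + f^2 = 6^2 + 6^2 = 36 + 36 = 72, not 69 — violated.
9. max(15, 5) = 15 — OK.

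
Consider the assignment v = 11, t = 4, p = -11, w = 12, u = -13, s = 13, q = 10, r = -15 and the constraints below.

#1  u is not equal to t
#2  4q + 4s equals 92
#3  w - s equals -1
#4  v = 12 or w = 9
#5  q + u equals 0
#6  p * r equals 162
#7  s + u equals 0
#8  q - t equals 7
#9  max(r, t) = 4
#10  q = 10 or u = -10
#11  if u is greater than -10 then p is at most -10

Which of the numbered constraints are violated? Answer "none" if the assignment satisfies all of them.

#1 u = -13, t = 4; distinct  true
#2 4q + 4s = 4(10) + 4(13) = 92  true
#3 w - s = 12 - 13 = -1  true
#4 v = 11 ≠ 12 and w = 12 ≠ 9; both disjuncts false  false
#5 q + u = 10 + (-13) = -3, not 0  false
#6 p * r = -11 * (-15) = 165, not 162  false
#7 s + u = 13 + (-13) = 0  true
#8 q - t = 10 - 4 = 6, not 7  false
#9 max(-15, 4) = 4  true
#10 q = 10 = 10 (first disjunct)  true
#11 u = -13, not > -10; antecedent false, conditional vacuously true  true

Violated: 4, 5, 6, 8.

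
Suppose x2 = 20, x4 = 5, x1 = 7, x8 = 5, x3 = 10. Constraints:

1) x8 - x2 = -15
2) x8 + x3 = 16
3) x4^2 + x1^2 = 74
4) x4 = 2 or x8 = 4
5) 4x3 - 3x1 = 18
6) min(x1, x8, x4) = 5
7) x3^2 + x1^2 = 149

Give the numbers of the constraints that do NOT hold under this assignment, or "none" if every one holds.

No — constraints 2, 4, and 5 are not satisfied.

1) x8 - x2 = 5 - 20 = -15  true
2) x8 + x3 = 5 + 10 = 15, not 16  false
3) x4^2 + x1^2 = 5^2 + 7^2 = 25 + 49 = 74  true
4) x4 = 5 ≠ 2 and x8 = 5 ≠ 4; both disjuncts false  false
5) 4x3 - 3x1 = 4(10) - 3(7) = 19, not 18  false
6) min(7, 5, 5) = 5  true
7) x3^2 + x1^2 = 10^2 + 7^2 = 100 + 49 = 149  true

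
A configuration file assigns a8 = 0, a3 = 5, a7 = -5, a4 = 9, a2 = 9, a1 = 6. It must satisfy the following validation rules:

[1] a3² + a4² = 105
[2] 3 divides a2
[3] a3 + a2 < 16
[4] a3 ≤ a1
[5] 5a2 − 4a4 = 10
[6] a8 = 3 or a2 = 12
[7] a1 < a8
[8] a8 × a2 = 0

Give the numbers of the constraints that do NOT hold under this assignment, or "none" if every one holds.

The assignment fails constraints 1, 5, 6, 7.

[1] a3² + a4² = 5² + 9² = 25 + 81 = 106, not 105  false
[2] 9 / 3 = 3, so 3 divides 9  true
[3] a3 + a2 = 5 + 9 = 14; 14 < 16  true
[4] a3 = 5, a1 = 6; 5 ≤ 6  true
[5] 5a2 − 4a4 = 5(9) − 4(9) = 9, not 10  false
[6] a8 = 0 ≠ 3 and a2 = 9 ≠ 12; both disjuncts false  false
[7] a1 = 6, a8 = 0; 6 ≥ 0 (want <)  false
[8] a8 × a2 = 0 × 9 = 0  true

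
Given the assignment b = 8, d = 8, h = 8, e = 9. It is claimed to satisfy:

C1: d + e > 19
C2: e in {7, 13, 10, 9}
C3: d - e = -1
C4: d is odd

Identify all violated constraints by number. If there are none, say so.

Constraints 1 and 4 do not hold.

C1: d + e = 8 + 9 = 17; 17 ≤ 19, bound 19 not met — violated.
C2: e = 9 is in {7, 13, 10, 9} — satisfied.
C3: d - e = 8 - 9 = -1 — satisfied.
C4: d = 8 is even — violated.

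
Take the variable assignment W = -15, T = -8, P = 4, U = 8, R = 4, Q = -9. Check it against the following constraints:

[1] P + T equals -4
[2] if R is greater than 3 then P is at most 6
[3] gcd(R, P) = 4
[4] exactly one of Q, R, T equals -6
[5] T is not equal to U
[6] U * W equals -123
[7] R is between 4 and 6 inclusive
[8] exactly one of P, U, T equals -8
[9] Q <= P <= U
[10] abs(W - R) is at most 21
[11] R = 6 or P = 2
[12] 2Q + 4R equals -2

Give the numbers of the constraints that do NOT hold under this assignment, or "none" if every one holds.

[1] P + T = 4 + (-8) = -4  yes
[2] R = 4 > 3, so we need P ≤ 6; P = 4 ≤ 6  yes
[3] gcd(4, 4) = 4  yes
[4] Q=-9, R=4, T=-8; 0 of them equal -6, not exactly one  no
[5] T = -8, U = 8; distinct  yes
[6] U * W = 8 * (-15) = -120, not -123  no
[7] R = 4 lies in [4, 6]  yes
[8] P=4, U=8, T=-8; 1 of them equals -8  yes
[9] values -9 <= 4 <= 8  yes
[10] abs(-15 - 4) = 19; 19 ≤ 21  yes
[11] R = 4 ≠ 6 and P = 4 ≠ 2; both disjuncts false  no
[12] 2Q + 4R = 2(-9) + 4(4) = -2  yes

The assignment fails constraints 4, 6, 11.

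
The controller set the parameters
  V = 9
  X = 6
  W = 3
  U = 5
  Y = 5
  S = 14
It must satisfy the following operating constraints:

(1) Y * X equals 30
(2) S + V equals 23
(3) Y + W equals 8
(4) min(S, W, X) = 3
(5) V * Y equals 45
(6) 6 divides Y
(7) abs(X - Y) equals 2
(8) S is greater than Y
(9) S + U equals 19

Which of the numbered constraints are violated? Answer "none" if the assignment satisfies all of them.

(1) Y * X = 5 * 6 = 30 — holds.
(2) S + V = 14 + 9 = 23 — holds.
(3) Y + W = 5 + 3 = 8 — holds.
(4) min(14, 3, 6) = 3 — holds.
(5) V * Y = 9 * 5 = 45 — holds.
(6) 5 = 6*0 + 5, so 6 does not divide 5 — does not hold.
(7) abs(6 - 5) = 1, not 2 — does not hold.
(8) S = 14, Y = 5; 14 > 5 — holds.
(9) S + U = 14 + 5 = 19 — holds.

No — constraints 6 and 7 are not satisfied.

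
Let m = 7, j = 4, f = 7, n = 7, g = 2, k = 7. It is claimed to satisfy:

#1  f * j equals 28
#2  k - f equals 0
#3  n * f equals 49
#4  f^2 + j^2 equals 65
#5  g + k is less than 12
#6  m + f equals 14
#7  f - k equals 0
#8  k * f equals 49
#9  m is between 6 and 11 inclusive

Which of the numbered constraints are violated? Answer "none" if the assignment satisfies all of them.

None — every constraint holds.

#1 f * j = 7 * 4 = 28 — holds.
#2 k - f = 7 - 7 = 0 — holds.
#3 n * f = 7 * 7 = 49 — holds.
#4 f^2 + j^2 = 7^2 + 4^2 = 49 + 16 = 65 — holds.
#5 g + k = 2 + 7 = 9; 9 < 12 — holds.
#6 m + f = 7 + 7 = 14 — holds.
#7 f - k = 7 - 7 = 0 — holds.
#8 k * f = 7 * 7 = 49 — holds.
#9 m = 7 lies in [6, 11] — holds.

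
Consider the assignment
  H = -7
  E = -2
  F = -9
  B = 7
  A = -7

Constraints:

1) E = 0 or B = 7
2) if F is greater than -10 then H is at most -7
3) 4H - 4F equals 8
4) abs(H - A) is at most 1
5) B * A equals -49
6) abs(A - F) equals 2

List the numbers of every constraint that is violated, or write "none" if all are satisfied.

None — every constraint holds.

1) E = -2 ≠ 0, but B = 7 = 7 (second disjunct) — holds.
2) F = -9 > -10, so we need H ≤ -7; H = -7 ≤ -7 — holds.
3) 4H - 4F = 4(-7) - 4(-9) = 8 — holds.
4) abs(-7 - (-7)) = 0; 0 ≤ 1 — holds.
5) B * A = 7 * (-7) = -49 — holds.
6) abs(-7 - (-9)) = 2 — holds.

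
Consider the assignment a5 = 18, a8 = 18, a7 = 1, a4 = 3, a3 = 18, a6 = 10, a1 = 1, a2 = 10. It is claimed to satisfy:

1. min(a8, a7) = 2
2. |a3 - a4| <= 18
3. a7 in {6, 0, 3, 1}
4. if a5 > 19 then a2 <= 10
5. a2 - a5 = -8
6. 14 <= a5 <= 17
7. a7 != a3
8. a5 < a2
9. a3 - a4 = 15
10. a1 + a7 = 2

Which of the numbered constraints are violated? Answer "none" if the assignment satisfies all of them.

1. min(18, 1) = 1, not 2  ✘
2. |18 - 3| = 15; 15 ≤ 18  ✔
3. a7 = 1 is in {6, 0, 3, 1}  ✔
4. a5 = 18, not > 19; antecedent false, conditional vacuously true  ✔
5. a2 - a5 = 10 - 18 = -8  ✔
6. a5 = 18 is outside [14, 17]  ✘
7. a7 = 1, a3 = 18; distinct  ✔
8. a5 = 18, a2 = 10; 18 ≥ 10 (want <)  ✘
9. a3 - a4 = 18 - 3 = 15  ✔
10. a1 + a7 = 1 + 1 = 2  ✔

Violated: 1, 6, 8.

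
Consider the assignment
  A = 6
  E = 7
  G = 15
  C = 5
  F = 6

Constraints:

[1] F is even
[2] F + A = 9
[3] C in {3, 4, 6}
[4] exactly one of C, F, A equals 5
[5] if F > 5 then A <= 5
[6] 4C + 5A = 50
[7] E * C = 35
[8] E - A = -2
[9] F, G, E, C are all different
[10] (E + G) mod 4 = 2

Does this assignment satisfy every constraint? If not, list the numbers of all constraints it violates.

Constraints 2, 3, 5, and 8 are violated.

[1] F = 6 is even — OK.
[2] F + A = 6 + 6 = 12, not 9 — violated.
[3] C = 5 is not in {3, 4, 6} — violated.
[4] C=5, F=6, A=6; 1 of them equals 5 — OK.
[5] F = 6 > 5, so we need A ≤ 5; but A = 6 > 5 — violated.
[6] 4C + 5A = 4(5) + 5(6) = 50 — OK.
[7] E * C = 7 * 5 = 35 — OK.
[8] E - A = 7 - 6 = 1, not -2 — violated.
[9] values 6, 15, 7, 5 are pairwise distinct — OK.
[10] E + G = 22; 22 mod 4 = 2 — OK.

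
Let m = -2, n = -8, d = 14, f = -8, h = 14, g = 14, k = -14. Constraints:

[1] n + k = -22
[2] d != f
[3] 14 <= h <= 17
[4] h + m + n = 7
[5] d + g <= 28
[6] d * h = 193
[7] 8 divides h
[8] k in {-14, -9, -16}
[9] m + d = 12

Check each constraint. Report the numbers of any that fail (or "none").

Constraints 4, 6, 7 do not hold.

[1] n + k = -8 + (-14) = -22 — holds.
[2] d = 14, f = -8; distinct — holds.
[3] h = 14 lies in [14, 17] — holds.
[4] h + m + n = 14 + (-2) + (-8) = 4, not 7 — fails.
[5] d + g = 14 + 14 = 28; 28 ≤ 28 — holds.
[6] d * h = 14 * 14 = 196, not 193 — fails.
[7] 14 = 8*1 + 6, so 8 does not divide 14 — fails.
[8] k = -14 is in {-14, -9, -16} — holds.
[9] m + d = -2 + 14 = 12 — holds.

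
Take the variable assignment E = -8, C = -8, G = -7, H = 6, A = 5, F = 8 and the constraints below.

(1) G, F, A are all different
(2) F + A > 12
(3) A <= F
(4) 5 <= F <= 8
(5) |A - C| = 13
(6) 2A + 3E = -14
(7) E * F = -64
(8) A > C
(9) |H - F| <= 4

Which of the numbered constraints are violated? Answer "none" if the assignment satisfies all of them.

The assignment satisfies every constraint.

(1) values -7, 8, 5 are pairwise distinct — OK.
(2) F + A = 8 + 5 = 13; 13 > 12 — OK.
(3) A = 5, F = 8; 5 ≤ 8 — OK.
(4) F = 8 lies in [5, 8] — OK.
(5) |5 - (-8)| = 13 — OK.
(6) 2A + 3E = 2(5) + 3(-8) = -14 — OK.
(7) E * F = -8 * 8 = -64 — OK.
(8) A = 5, C = -8; 5 > -8 — OK.
(9) |6 - 8| = 2; 2 ≤ 4 — OK.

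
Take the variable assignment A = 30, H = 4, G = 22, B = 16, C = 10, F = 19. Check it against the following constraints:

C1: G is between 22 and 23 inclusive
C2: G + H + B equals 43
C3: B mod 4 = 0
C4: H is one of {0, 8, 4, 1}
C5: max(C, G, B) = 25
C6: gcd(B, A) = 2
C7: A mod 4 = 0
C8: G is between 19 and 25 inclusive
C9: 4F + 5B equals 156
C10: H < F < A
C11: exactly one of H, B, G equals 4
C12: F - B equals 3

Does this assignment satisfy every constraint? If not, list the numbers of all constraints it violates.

Constraints 2, 5, and 7 do not hold.

C1: G = 22 lies in [22, 23] — satisfied.
C2: G + H + B = 22 + 4 + 16 = 42, not 43 — violated.
C3: 16 mod 4 = 0 — satisfied.
C4: H = 4 is in {0, 8, 4, 1} — satisfied.
C5: max(10, 22, 16) = 22, not 25 — violated.
C6: gcd(16, 30) = 2 — satisfied.
C7: 30 mod 4 = 2, not 0 — violated.
C8: G = 22 lies in [19, 25] — satisfied.
C9: 4F + 5B = 4(19) + 5(16) = 156 — satisfied.
C10: values 4 < 19 < 30 — satisfied.
C11: H=4, B=16, G=22; 1 of them equals 4 — satisfied.
C12: F - B = 19 - 16 = 3 — satisfied.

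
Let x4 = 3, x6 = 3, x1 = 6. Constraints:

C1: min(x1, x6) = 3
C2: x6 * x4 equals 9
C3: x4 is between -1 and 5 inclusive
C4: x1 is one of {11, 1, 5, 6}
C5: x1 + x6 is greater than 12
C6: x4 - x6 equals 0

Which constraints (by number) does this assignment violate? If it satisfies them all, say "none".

The assignment fails constraint 5.

C1: min(6, 3) = 3 — holds.
C2: x6 * x4 = 3 * 3 = 9 — holds.
C3: x4 = 3 lies in [-1, 5] — holds.
C4: x1 = 6 is in {11, 1, 5, 6} — holds.
C5: x1 + x6 = 6 + 3 = 9; 9 ≤ 12, bound 12 not met — does not hold.
C6: x4 - x6 = 3 - 3 = 0 — holds.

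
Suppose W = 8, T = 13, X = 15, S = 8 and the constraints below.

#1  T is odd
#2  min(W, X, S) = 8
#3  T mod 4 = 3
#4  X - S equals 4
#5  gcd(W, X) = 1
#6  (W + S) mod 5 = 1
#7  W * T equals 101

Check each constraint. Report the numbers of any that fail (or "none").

#1 T = 13 is odd  yes
#2 min(8, 15, 8) = 8  yes
#3 13 mod 4 = 1, not 3  no
#4 X - S = 15 - 8 = 7, not 4  no
#5 gcd(8, 15) = 1  yes
#6 W + S = 16; 16 mod 5 = 1  yes
#7 W * T = 8 * 13 = 104, not 101  no

Constraints 3, 4, 7 are violated.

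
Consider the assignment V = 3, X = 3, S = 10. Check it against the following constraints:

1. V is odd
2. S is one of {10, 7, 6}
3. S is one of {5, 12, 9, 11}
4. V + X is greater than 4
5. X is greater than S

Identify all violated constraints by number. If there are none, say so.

1. V = 3 is odd — holds.
2. S = 10 is in {10, 7, 6} — holds.
3. S = 10 is not in {5, 12, 9, 11} — does not hold.
4. V + X = 3 + 3 = 6; 6 > 4 — holds.
5. X = 3, S = 10; 3 ≤ 10 (want >) — does not hold.

Constraints 3, 5 are violated.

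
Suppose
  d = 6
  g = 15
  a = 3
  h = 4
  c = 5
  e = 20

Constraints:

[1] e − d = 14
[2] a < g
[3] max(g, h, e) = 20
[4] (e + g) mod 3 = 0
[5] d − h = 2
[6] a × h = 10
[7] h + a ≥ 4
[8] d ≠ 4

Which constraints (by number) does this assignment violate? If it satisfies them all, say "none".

Constraints 4, 6 do not hold.

[1] e − d = 20 − 6 = 14  yes
[2] a = 3, g = 15; 3 < 15  yes
[3] max(15, 4, 20) = 20  yes
[4] e + g = 35; 35 mod 3 = 2, not 0  no
[5] d − h = 6 − 4 = 2  yes
[6] a × h = 3 × 4 = 12, not 10  no
[7] h + a = 4 + 3 = 7; 7 ≥ 4  yes
[8] d = 6, and 6 ≠ 4  yes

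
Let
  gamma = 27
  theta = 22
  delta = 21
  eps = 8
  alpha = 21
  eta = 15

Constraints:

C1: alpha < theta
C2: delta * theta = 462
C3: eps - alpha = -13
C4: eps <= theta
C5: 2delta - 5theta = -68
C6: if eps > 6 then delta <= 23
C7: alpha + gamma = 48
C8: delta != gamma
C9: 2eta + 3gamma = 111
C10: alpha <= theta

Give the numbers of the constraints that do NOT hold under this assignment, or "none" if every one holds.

C1: alpha = 21, theta = 22; 21 < 22 — OK.
C2: delta * theta = 21 * 22 = 462 — OK.
C3: eps - alpha = 8 - 21 = -13 — OK.
C4: eps = 8, theta = 22; 8 ≤ 22 — OK.
C5: 2delta - 5theta = 2(21) - 5(22) = -68 — OK.
C6: eps = 8 > 6, so we need delta ≤ 23; delta = 21 ≤ 23 — OK.
C7: alpha + gamma = 21 + 27 = 48 — OK.
C8: delta = 21, gamma = 27; distinct — OK.
C9: 2eta + 3gamma = 2(15) + 3(27) = 111 — OK.
C10: alpha = 21, theta = 22; 21 ≤ 22 — OK.

None — every constraint holds.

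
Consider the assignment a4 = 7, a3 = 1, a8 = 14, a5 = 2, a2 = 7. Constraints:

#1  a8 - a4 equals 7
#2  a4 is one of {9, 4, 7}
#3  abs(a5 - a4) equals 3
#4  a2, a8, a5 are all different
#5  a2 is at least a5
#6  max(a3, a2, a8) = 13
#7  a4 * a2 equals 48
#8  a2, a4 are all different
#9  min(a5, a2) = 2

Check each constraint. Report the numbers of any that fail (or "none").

No — constraints 3, 6, 7, and 8 are not satisfied.

#1 a8 - a4 = 14 - 7 = 7 — satisfied.
#2 a4 = 7 is in {9, 4, 7} — satisfied.
#3 abs(2 - 7) = 5, not 3 — violated.
#4 values 7, 14, 2 are pairwise distinct — satisfied.
#5 a2 = 7, a5 = 2; 7 ≥ 2 — satisfied.
#6 max(1, 7, 14) = 14, not 13 — violated.
#7 a4 * a2 = 7 * 7 = 49, not 48 — violated.
#8 a2 = a4 = 7, not all different — violated.
#9 min(2, 7) = 2 — satisfied.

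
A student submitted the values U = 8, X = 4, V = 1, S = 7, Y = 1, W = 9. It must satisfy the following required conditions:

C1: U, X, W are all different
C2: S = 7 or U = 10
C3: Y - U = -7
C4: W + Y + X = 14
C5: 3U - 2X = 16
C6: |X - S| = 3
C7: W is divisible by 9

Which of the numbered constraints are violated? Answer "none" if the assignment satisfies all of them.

C1: values 8, 4, 9 are pairwise distinct — satisfied.
C2: S = 7 = 7 (first disjunct) — satisfied.
C3: Y - U = 1 - 8 = -7 — satisfied.
C4: W + Y + X = 9 + 1 + 4 = 14 — satisfied.
C5: 3U - 2X = 3(8) - 2(4) = 16 — satisfied.
C6: |4 - 7| = 3 — satisfied.
C7: 9 / 9 = 1, so 9 divides 9 — satisfied.

Yes — all constraints hold.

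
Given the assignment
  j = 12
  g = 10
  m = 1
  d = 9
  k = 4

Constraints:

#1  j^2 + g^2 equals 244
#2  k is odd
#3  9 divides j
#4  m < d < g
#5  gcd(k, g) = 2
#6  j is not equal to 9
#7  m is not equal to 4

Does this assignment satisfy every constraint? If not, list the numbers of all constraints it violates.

Constraints 2 and 3 do not hold.

#1 j^2 + g^2 = 12^2 + 10^2 = 144 + 100 = 244  OK
#2 k = 4 is even  FAIL
#3 12 = 9*1 + 3, so 9 does not divide 12  FAIL
#4 values 1 < 9 < 10  OK
#5 gcd(4, 10) = 2  OK
#6 j = 12, and 12 ≠ 9  OK
#7 m = 1, and 1 ≠ 4  OK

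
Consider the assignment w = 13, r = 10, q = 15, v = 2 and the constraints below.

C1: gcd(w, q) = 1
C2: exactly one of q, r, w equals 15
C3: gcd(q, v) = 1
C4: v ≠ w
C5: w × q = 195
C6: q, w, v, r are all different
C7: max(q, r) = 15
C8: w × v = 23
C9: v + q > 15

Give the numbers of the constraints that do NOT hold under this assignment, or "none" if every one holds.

The assignment fails constraint 8.

C1: gcd(13, 15) = 1  OK
C2: q=15, r=10, w=13; 1 of them equals 15  OK
C3: gcd(15, 2) = 1  OK
C4: v = 2, w = 13; distinct  OK
C5: w × q = 13 × 15 = 195  OK
C6: values 15, 13, 2, 10 are pairwise distinct  OK
C7: max(15, 10) = 15  OK
C8: w × v = 13 × 2 = 26, not 23  FAIL
C9: v + q = 2 + 15 = 17; 17 > 15  OK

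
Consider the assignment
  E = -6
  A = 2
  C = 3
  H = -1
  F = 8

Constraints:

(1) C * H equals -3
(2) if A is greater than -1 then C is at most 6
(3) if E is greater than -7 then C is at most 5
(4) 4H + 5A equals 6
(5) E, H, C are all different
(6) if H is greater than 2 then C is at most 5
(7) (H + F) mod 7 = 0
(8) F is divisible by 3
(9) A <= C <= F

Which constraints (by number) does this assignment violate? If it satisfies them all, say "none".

(1) C * H = 3 * (-1) = -3 — OK.
(2) A = 2 > -1, so we need C ≤ 6; C = 3 ≤ 6 — OK.
(3) E = -6 > -7, so we need C ≤ 5; C = 3 ≤ 5 — OK.
(4) 4H + 5A = 4(-1) + 5(2) = 6 — OK.
(5) values -6, -1, 3 are pairwise distinct — OK.
(6) H = -1, not > 2; antecedent false, conditional vacuously true — OK.
(7) H + F = 7; 7 mod 7 = 0 — OK.
(8) 8 = 3*2 + 2, so 3 does not divide 8 — violated.
(9) values 2 <= 3 <= 8 — OK.

Constraint 8 does not hold.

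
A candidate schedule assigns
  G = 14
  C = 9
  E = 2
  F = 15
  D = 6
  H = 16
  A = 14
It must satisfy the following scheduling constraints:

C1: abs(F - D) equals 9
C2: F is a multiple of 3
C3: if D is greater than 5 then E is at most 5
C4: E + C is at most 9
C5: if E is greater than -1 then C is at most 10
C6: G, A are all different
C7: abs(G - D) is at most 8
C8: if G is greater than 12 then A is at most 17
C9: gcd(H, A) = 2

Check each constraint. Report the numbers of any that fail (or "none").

C1: abs(15 - 6) = 9 — satisfied.
C2: 15 / 3 = 5, so 3 divides 15 — satisfied.
C3: D = 6 > 5, so we need E ≤ 5; E = 2 ≤ 5 — satisfied.
C4: E + C = 2 + 9 = 11; 11 > 9, bound 9 not met — violated.
C5: E = 2 > -1, so we need C ≤ 10; C = 9 ≤ 10 — satisfied.
C6: G = A = 14, not all different — violated.
C7: abs(14 - 6) = 8; 8 ≤ 8 — satisfied.
C8: G = 14 > 12, so we need A ≤ 17; A = 14 ≤ 17 — satisfied.
C9: gcd(16, 14) = 2 — satisfied.

Constraints 4 and 6 are violated.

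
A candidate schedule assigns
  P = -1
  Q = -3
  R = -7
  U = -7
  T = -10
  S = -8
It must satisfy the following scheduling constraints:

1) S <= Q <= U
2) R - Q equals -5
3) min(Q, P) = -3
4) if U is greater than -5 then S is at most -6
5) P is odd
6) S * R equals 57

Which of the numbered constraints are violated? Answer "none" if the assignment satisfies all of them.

1) values -8, -3, -7; Q = -3 is not <= U = -7 — violated.
2) R - Q = -7 - (-3) = -4, not -5 — violated.
3) min(-3, -1) = -3 — OK.
4) U = -7, not > -5; antecedent false, conditional vacuously true — OK.
5) P = -1 is odd — OK.
6) S * R = -8 * (-7) = 56, not 57 — violated.

The assignment fails constraints 1, 2, and 6.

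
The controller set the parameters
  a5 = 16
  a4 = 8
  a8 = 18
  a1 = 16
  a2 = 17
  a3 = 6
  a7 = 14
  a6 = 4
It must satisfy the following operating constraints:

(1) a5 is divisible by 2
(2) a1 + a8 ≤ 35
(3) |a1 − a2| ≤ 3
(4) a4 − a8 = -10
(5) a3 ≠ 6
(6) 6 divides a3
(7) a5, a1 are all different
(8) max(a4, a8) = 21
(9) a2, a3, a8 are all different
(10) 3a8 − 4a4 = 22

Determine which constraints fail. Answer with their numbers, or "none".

(1) 16 / 2 = 8, so 2 divides 16 — satisfied.
(2) a1 + a8 = 16 + 18 = 34; 34 ≤ 35 — satisfied.
(3) |16 − 17| = 1; 1 ≤ 3 — satisfied.
(4) a4 − a8 = 8 − 18 = -10 — satisfied.
(5) a3 = 6, but 6 is required to differ — violated.
(6) 6 / 6 = 1, so 6 divides 6 — satisfied.
(7) a5 = a1 = 16, not all different — violated.
(8) max(8, 18) = 18, not 21 — violated.
(9) values 17, 6, 18 are pairwise distinct — satisfied.
(10) 3a8 − 4a4 = 3(18) − 4(8) = 22 — satisfied.

The assignment fails constraints 5, 7, 8.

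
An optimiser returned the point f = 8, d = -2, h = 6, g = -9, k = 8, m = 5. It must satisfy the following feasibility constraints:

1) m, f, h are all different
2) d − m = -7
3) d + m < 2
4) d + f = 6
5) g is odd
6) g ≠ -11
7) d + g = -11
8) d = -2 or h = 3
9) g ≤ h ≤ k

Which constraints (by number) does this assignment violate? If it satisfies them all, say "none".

1) values 5, 8, 6 are pairwise distinct — holds.
2) d − m = -2 − 5 = -7 — holds.
3) d + m = -2 + 5 = 3; 3 ≥ 2, bound 2 not met — fails.
4) d + f = -2 + 8 = 6 — holds.
5) g = -9 is odd — holds.
6) g = -9, and -9 ≠ -11 — holds.
7) d + g = -2 + (-9) = -11 — holds.
8) d = -2 = -2 (first disjunct) — holds.
9) values -9 ≤ 6 ≤ 8 — holds.

No — constraint 3 is not satisfied.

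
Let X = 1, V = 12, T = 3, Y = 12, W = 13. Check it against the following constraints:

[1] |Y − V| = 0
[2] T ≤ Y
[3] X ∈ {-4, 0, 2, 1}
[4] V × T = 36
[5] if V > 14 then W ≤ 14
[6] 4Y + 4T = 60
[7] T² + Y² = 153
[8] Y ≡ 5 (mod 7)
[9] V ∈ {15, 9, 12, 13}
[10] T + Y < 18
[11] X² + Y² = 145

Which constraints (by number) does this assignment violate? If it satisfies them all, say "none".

[1] |12 − 12| = 0 — satisfied.
[2] T = 3, Y = 12; 3 ≤ 12 — satisfied.
[3] X = 1 is in {-4, 0, 2, 1} — satisfied.
[4] V × T = 12 × 3 = 36 — satisfied.
[5] V = 12, not > 14; antecedent false, conditional vacuously true — satisfied.
[6] 4Y + 4T = 4(12) + 4(3) = 60 — satisfied.
[7] T² + Y² = 3² + 12² = 9 + 144 = 153 — satisfied.
[8] 12 mod 7 = 5 — satisfied.
[9] V = 12 is in {15, 9, 12, 13} — satisfied.
[10] T + Y = 3 + 12 = 15; 15 < 18 — satisfied.
[11] X² + Y² = 1² + 12² = 1 + 144 = 145 — satisfied.

All constraints are satisfied.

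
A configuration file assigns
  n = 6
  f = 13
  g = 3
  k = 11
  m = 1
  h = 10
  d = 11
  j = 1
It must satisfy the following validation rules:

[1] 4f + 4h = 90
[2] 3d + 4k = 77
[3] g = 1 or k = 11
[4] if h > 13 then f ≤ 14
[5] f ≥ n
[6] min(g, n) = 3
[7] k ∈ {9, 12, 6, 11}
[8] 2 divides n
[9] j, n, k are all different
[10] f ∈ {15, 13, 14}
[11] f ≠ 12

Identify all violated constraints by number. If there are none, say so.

[1] 4f + 4h = 4(13) + 4(10) = 92, not 90  no
[2] 3d + 4k = 3(11) + 4(11) = 77  yes
[3] g = 3 ≠ 1, but k = 11 = 11 (second disjunct)  yes
[4] h = 10, not > 13; antecedent false, conditional vacuously true  yes
[5] f = 13, n = 6; 13 ≥ 6  yes
[6] min(3, 6) = 3  yes
[7] k = 11 is in {9, 12, 6, 11}  yes
[8] 6 / 2 = 3, so 2 divides 6  yes
[9] values 1, 6, 11 are pairwise distinct  yes
[10] f = 13 is in {15, 13, 14}  yes
[11] f = 13, and 13 ≠ 12  yes

Constraint 1 does not hold.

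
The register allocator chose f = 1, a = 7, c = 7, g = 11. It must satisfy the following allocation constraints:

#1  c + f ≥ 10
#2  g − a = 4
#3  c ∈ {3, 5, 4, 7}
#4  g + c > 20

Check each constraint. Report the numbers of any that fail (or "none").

#1 c + f = 7 + 1 = 8; 8 < 10, bound 10 not met  fails
#2 g − a = 11 − 7 = 4  holds
#3 c = 7 is in {3, 5, 4, 7}  holds
#4 g + c = 11 + 7 = 18; 18 ≤ 20, bound 20 not met  fails

Constraints 1 and 4 do not hold.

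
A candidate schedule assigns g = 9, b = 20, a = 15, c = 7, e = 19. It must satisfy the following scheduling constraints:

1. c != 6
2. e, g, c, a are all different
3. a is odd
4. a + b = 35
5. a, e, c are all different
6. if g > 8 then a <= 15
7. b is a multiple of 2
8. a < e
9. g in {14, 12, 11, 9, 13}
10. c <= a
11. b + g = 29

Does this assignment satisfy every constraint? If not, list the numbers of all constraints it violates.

1. c = 7, and 7 ≠ 6 — holds.
2. values 19, 9, 7, 15 are pairwise distinct — holds.
3. a = 15 is odd — holds.
4. a + b = 15 + 20 = 35 — holds.
5. values 15, 19, 7 are pairwise distinct — holds.
6. g = 9 > 8, so we need a ≤ 15; a = 15 ≤ 15 — holds.
7. 20 / 2 = 10, so 2 divides 20 — holds.
8. a = 15, e = 19; 15 < 19 — holds.
9. g = 9 is in {14, 12, 11, 9, 13} — holds.
10. c = 7, a = 15; 7 ≤ 15 — holds.
11. b + g = 20 + 9 = 29 — holds.

No violations.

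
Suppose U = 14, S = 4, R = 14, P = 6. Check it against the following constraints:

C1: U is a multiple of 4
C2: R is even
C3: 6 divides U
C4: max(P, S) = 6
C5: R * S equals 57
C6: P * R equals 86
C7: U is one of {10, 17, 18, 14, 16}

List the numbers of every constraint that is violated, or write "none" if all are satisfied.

C1: 14 = 4*3 + 2, so 4 does not divide 14  ✗
C2: R = 14 is even  ✓
C3: 14 = 6*2 + 2, so 6 does not divide 14  ✗
C4: max(6, 4) = 6  ✓
C5: R * S = 14 * 4 = 56, not 57  ✗
C6: P * R = 6 * 14 = 84, not 86  ✗
C7: U = 14 is in {10, 17, 18, 14, 16}  ✓

No — constraints 1, 3, 5, and 6 are not satisfied.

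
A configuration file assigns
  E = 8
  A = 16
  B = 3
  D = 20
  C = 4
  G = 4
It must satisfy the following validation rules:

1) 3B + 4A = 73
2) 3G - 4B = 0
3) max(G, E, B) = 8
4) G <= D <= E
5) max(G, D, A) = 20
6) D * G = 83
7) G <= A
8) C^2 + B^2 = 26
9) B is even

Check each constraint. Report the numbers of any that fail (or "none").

1) 3B + 4A = 3(3) + 4(16) = 73  yes
2) 3G - 4B = 3(4) - 4(3) = 0  yes
3) max(4, 8, 3) = 8  yes
4) values 4, 20, 8; D = 20 is not <= E = 8  no
5) max(4, 20, 16) = 20  yes
6) D * G = 20 * 4 = 80, not 83  no
7) G = 4, A = 16; 4 ≤ 16  yes
8) C^2 + B^2 = 4^2 + 3^2 = 16 + 9 = 25, not 26  no
9) B = 3 is odd  no

The assignment fails constraints 4, 6, 8, and 9.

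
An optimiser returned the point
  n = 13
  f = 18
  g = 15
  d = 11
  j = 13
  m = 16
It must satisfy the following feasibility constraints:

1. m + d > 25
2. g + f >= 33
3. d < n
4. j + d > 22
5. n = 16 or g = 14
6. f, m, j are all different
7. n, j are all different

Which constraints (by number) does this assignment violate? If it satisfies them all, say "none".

The assignment fails constraints 5 and 7.

1. m + d = 16 + 11 = 27; 27 > 25 — OK.
2. g + f = 15 + 18 = 33; 33 ≥ 33 — OK.
3. d = 11, n = 13; 11 < 13 — OK.
4. j + d = 13 + 11 = 24; 24 > 22 — OK.
5. n = 13 ≠ 16 and g = 15 ≠ 14; both disjuncts false — violated.
6. values 18, 16, 13 are pairwise distinct — OK.
7. n = j = 13, not all different — violated.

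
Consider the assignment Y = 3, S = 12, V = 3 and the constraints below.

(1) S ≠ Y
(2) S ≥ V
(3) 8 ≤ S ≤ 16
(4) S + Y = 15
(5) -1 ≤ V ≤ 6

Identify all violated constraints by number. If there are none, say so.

(1) S = 12, Y = 3; distinct — holds.
(2) S = 12, V = 3; 12 ≥ 3 — holds.
(3) S = 12 lies in [8, 16] — holds.
(4) S + Y = 12 + 3 = 15 — holds.
(5) V = 3 lies in [-1, 6] — holds.

The assignment satisfies every constraint.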